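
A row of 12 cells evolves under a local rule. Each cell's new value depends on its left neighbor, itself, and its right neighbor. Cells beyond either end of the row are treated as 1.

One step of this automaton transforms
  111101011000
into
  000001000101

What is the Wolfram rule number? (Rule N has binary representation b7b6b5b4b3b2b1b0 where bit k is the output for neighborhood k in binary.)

22

position 0: 111 → 0  (bit 7 = 0)
position 3: 110 → 0  (bit 6 = 0)
position 4: 101 → 0  (bit 5 = 0)
position 9: 100 → 1  (bit 4 = 1)
position 7: 011 → 0  (bit 3 = 0)
position 5: 010 → 1  (bit 2 = 1)
position 11: 001 → 1  (bit 1 = 1)
position 10: 000 → 0  (bit 0 = 0)
bits b7..b0 = 00010110 = 22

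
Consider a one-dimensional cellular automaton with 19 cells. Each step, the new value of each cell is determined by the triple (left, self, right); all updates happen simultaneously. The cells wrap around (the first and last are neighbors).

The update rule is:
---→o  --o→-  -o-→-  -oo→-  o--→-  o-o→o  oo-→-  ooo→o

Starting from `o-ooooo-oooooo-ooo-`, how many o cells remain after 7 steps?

11

step 1: -o-ooo-o-oooo-o-o-o
step 2: o-o-o-o-o-oo-o-o-o-
step 3: -o-o-o-o-o--o-o-o-o
step 4: o-o-o-o-o----o-o-o-
step 5: -o-o-o-o--oo--o-o-o
step 6: o-o-o-o--------o-o-
step 7: -o-o-o--oooooo--o-o
count of o: 11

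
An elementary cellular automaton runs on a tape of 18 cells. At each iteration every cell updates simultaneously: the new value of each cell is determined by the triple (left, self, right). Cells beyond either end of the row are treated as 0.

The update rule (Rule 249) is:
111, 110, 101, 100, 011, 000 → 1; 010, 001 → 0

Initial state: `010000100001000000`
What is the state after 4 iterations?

011111111111111111

iteration 1: 001110011100111111
iteration 2: 101111011110111111
iteration 3: 011111111111111111
iteration 4: 011111111111111111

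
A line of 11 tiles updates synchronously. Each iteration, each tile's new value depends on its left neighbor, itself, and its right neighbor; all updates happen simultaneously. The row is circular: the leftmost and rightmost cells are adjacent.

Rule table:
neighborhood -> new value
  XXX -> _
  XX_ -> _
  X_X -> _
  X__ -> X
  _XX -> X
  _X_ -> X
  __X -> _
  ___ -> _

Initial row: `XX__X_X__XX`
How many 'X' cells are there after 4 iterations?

__X_X_XX_X_
__X_X_X__XX
X_X_X_XX_X_
X_X_X_X__X_
count of X: 5

5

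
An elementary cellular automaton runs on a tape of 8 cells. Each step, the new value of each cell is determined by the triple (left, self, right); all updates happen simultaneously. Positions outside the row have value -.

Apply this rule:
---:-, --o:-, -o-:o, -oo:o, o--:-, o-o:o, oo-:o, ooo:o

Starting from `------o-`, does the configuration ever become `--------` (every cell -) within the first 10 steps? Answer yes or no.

------o-  (fixed point — unchanged through step 10)
step 10 is ------o-, still not uniform -

no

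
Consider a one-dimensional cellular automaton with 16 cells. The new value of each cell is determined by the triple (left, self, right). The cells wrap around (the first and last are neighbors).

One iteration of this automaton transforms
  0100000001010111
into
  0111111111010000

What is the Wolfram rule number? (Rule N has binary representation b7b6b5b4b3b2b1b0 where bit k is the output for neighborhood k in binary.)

position 14: 111 → 0  (bit 7 = 0)
position 15: 110 → 0  (bit 6 = 0)
position 0: 101 → 0  (bit 5 = 0)
position 2: 100 → 1  (bit 4 = 1)
position 13: 011 → 0  (bit 3 = 0)
position 1: 010 → 1  (bit 2 = 1)
position 8: 001 → 1  (bit 1 = 1)
position 3: 000 → 1  (bit 0 = 1)
bits b7..b0 = 00010111 = 23

23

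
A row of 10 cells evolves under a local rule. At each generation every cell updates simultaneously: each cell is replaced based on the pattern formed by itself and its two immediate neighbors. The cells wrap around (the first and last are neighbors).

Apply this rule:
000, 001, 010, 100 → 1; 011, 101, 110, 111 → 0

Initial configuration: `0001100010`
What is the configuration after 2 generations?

1110011111
0001100000

0001100000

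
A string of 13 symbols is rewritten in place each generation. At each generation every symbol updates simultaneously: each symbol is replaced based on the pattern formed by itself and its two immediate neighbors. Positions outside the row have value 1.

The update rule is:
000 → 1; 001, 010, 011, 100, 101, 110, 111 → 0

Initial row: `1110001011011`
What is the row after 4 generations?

0000100000000
0110001111110
0000100000000  (repeats generation 1; period 2)
generation 4: 0110001111110

0110001111110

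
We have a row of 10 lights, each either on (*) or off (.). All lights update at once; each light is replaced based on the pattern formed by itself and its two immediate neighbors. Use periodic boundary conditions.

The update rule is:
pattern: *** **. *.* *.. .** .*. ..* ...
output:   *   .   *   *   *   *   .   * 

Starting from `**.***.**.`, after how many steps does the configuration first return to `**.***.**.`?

*.***.**.*
.***.**.**
***.**.**.
**.**.**.*
*.**.**.**
.**.**.***
**.**.***.
*.**.***.*
.**.***.**
**.***.**.

10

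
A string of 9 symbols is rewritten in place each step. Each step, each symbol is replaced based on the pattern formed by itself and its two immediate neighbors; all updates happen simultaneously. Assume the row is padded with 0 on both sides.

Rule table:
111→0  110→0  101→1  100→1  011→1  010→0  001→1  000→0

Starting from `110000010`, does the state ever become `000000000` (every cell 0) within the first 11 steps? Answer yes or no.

no

101000101
010101010
101010101
010101010  (repeats step 2; period 2)
step 11: 101010101
step 11 is 101010101, still not uniform 0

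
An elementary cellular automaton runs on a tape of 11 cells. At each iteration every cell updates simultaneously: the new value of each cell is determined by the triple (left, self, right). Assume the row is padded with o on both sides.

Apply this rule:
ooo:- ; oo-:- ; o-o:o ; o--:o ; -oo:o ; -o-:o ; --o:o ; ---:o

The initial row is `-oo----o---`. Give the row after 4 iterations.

iteration 1: oo-oooooooo
iteration 2: --oo-------
iteration 3: ooo-ooooooo
iteration 4: ---oo------

---oo------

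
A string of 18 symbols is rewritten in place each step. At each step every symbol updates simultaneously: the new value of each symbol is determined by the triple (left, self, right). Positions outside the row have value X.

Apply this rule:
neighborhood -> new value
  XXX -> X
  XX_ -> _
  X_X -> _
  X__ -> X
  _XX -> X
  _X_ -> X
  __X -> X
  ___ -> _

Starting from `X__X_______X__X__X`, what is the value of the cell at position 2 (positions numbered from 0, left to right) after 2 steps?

X

_XXXX_____XXXXXXXX
_XXX_X___XXXXXXXXX
position 2 holds X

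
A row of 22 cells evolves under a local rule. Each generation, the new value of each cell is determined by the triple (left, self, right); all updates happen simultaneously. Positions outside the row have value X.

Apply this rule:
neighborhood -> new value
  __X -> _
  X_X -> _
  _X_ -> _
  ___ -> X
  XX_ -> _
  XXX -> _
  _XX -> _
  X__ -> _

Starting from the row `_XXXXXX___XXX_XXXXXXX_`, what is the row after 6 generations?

_XXXXXX___XXXXXXXXXXX_

generation 1: ________X_____________
generation 2: _XXXXXX___XXXXXXXXXXX_
generation 3: ________X_____________  (repeats generation 1; period 2)
generation 6: _XXXXXX___XXXXXXXXXXX_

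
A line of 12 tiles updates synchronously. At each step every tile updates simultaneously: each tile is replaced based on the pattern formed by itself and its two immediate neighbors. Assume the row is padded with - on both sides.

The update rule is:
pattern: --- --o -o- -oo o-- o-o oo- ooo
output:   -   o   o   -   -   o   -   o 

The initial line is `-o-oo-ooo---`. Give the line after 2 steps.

ooo--o-o----
-o--oooo----

-o--oooo----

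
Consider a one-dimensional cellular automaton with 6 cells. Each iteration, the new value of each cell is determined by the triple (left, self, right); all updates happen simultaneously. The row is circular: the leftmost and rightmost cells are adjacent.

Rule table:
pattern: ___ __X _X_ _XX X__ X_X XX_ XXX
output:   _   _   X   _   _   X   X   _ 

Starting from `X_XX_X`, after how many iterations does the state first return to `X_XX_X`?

3

iteration 1: XX_XX_
iteration 2: _XX_XX
iteration 3: X_XX_X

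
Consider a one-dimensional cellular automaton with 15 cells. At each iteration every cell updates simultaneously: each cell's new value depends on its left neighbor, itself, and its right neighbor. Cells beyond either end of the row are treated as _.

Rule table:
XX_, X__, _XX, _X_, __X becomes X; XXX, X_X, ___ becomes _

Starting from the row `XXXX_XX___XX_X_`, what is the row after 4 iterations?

iteration 1: X__X_XXX_XXX_XX
iteration 2: XXXX_X_X_X_X_XX
iteration 3: X__X_X_X_X_X_XX
iteration 4: XXXX_X_X_X_X_XX

XXXX_X_X_X_X_XX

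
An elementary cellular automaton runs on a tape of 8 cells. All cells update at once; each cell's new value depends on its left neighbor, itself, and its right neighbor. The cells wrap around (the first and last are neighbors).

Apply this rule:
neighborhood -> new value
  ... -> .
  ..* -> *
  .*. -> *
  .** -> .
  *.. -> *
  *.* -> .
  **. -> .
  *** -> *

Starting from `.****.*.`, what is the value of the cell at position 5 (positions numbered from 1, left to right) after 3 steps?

.

*.**..**
....**.*
*..*...*
position 5 holds .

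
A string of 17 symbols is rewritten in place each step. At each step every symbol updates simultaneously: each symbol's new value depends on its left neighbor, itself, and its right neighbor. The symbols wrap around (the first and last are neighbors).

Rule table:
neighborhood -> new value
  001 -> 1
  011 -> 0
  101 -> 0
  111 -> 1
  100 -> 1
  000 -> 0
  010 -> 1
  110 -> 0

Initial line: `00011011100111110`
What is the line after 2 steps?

00100001011011101
11110011000001001

11110011000001001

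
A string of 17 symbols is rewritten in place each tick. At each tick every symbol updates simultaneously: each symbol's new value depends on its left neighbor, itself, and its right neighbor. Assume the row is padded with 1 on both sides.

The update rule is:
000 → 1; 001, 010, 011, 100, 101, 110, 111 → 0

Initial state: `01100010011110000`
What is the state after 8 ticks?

00001000000000110
01100011111110000
00001000000000110  (repeats tick 1; period 2)
tick 8: 01100011111110000

01100011111110000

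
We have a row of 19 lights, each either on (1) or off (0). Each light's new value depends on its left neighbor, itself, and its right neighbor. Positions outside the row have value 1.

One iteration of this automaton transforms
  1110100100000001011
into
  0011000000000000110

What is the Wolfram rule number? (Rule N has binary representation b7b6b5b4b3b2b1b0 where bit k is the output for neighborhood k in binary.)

position 0: 111 → 0  (bit 7 = 0)
position 2: 110 → 1  (bit 6 = 1)
position 3: 101 → 1  (bit 5 = 1)
position 5: 100 → 0  (bit 4 = 0)
position 17: 011 → 1  (bit 3 = 1)
position 4: 010 → 0  (bit 2 = 0)
position 6: 001 → 0  (bit 1 = 0)
position 9: 000 → 0  (bit 0 = 0)
bits b7..b0 = 01101000 = 104

104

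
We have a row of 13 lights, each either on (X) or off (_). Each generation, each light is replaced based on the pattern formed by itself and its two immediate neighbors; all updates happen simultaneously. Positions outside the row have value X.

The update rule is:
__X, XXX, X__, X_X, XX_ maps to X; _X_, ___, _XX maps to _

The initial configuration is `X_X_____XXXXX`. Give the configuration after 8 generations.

generation 1: XX_X___X_XXXX
generation 2: XXX_X_X_X_XXX
generation 3: XXXX_X_X_X_XX
generation 4: XXXXX_X_X_X_X
generation 5: XXXXXX_X_X_X_
generation 6: XXXXXXX_X_X_X
generation 7: XXXXXXXX_X_X_
generation 8: XXXXXXXXX_X_X

XXXXXXXXX_X_X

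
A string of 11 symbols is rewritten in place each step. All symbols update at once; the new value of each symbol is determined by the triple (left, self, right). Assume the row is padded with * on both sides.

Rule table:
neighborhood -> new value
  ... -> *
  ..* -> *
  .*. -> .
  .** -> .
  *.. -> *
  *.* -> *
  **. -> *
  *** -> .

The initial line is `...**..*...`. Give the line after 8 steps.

***.***.***
..**..**...
**.***.****
.**..**....
*.***.*****
**..**.....
.***.******
*..**......

*..**......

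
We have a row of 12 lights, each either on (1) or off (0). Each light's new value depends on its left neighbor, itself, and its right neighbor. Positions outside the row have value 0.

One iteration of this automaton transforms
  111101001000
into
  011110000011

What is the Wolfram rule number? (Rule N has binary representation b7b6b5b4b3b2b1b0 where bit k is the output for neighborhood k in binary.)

position 1: 111 → 1  (bit 7 = 1)
position 3: 110 → 1  (bit 6 = 1)
position 4: 101 → 1  (bit 5 = 1)
position 6: 100 → 0  (bit 4 = 0)
position 0: 011 → 0  (bit 3 = 0)
position 5: 010 → 0  (bit 2 = 0)
position 7: 001 → 0  (bit 1 = 0)
position 10: 000 → 1  (bit 0 = 1)
bits b7..b0 = 11100001 = 225

225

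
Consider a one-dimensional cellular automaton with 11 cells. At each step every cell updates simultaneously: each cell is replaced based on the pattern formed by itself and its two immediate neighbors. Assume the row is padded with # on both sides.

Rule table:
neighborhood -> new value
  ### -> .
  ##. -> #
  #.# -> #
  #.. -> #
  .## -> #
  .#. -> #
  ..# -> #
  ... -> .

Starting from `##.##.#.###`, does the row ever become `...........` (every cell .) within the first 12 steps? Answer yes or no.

.########..
##......###
.##....##..
####..#####
...####....
#.##..##..#
###########
...........
all cells are . at step 8

yes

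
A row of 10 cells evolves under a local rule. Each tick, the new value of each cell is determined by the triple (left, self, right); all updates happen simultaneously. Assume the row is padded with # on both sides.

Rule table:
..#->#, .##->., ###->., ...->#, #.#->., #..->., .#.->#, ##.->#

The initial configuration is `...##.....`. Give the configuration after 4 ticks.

..#.#.....

tick 1: .##.#.####
tick 2: ..#.#.....
tick 3: .##.#.####  (repeats tick 1; period 2)
tick 4: ..#.#.....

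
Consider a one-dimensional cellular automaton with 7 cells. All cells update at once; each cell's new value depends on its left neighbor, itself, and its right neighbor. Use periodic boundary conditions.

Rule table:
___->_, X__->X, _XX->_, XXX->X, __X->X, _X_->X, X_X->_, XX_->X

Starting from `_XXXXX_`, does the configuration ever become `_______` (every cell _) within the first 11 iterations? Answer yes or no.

iteration 1: X_XXXXX
iteration 2: X__XXXX
iteration 3: XXX_XXX
iteration 4: XXX__XX
iteration 5: XXXXX_X
iteration 6: XXXXX__
iteration 7: _XXXXXX
iteration 8: __XXXXX
iteration 9: XX_XXXX
iteration 10: XX__XXX
iteration 11: XXXX_XX
iteration 11 is XXXX_XX, still not uniform _

no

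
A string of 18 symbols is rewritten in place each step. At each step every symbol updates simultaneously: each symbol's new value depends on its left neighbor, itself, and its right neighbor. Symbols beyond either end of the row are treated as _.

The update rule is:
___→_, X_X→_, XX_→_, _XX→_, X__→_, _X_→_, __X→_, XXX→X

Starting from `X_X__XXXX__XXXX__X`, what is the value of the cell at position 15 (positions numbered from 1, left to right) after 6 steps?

_

step 1: ______XX____XX____
step 2: __________________
step 3: __________________  (fixed point — unchanged through step 6)
position 15 holds _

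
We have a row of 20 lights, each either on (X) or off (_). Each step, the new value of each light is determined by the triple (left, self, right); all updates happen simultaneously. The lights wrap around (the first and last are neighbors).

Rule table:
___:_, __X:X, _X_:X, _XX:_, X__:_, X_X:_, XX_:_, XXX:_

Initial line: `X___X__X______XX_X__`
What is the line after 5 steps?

X__XX_XX_____X___X_X
__X_________XX__XX__
_XX________X___X____
X_________XX__XX____
X________X___X_____X

X________X___X_____X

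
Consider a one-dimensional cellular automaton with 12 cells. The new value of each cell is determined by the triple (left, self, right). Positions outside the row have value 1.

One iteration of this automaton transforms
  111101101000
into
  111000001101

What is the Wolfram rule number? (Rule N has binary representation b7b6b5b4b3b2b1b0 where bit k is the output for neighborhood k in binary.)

150

position 0: 111 → 1  (bit 7 = 1)
position 3: 110 → 0  (bit 6 = 0)
position 4: 101 → 0  (bit 5 = 0)
position 9: 100 → 1  (bit 4 = 1)
position 5: 011 → 0  (bit 3 = 0)
position 8: 010 → 1  (bit 2 = 1)
position 11: 001 → 1  (bit 1 = 1)
position 10: 000 → 0  (bit 0 = 0)
bits b7..b0 = 10010110 = 150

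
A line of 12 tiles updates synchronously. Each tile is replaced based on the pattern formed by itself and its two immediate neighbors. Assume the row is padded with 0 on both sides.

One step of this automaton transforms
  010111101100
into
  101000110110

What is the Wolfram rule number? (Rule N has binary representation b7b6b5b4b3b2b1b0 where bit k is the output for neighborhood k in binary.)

position 4: 111 → 0  (bit 7 = 0)
position 6: 110 → 1  (bit 6 = 1)
position 2: 101 → 1  (bit 5 = 1)
position 10: 100 → 1  (bit 4 = 1)
position 3: 011 → 0  (bit 3 = 0)
position 1: 010 → 0  (bit 2 = 0)
position 0: 001 → 1  (bit 1 = 1)
position 11: 000 → 0  (bit 0 = 0)
bits b7..b0 = 01110010 = 114

114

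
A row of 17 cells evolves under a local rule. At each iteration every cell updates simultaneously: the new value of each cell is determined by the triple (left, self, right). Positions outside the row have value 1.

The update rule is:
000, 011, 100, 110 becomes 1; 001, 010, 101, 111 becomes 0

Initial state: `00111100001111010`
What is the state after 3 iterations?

11000010010010110

iteration 1: 10100111101001000
iteration 2: 10010100100100110
iteration 3: 11000010010010110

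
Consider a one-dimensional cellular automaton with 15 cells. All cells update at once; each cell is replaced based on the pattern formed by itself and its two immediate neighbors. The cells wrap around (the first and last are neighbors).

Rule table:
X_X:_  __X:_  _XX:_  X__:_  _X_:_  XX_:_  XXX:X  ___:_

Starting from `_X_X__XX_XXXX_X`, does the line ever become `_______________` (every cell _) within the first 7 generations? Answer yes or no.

__________XX___
_______________
all cells are _ at generation 2

yes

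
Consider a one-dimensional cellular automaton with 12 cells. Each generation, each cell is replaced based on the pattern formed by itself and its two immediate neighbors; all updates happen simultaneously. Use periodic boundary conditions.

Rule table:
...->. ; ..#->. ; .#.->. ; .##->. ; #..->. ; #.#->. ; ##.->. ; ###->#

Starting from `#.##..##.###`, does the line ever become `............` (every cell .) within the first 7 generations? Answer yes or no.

yes

..........##
............
all cells are . at generation 2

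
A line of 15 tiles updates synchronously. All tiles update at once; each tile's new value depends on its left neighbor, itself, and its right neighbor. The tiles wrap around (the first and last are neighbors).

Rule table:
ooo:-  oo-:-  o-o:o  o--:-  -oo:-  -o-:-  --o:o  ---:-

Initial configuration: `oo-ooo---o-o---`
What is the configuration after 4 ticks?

-----o-o---o--o

tick 1: --o-----o-o---o
tick 2: -o-----o-o---o-
tick 3: o-----o-o---o--
tick 4: -----o-o---o--o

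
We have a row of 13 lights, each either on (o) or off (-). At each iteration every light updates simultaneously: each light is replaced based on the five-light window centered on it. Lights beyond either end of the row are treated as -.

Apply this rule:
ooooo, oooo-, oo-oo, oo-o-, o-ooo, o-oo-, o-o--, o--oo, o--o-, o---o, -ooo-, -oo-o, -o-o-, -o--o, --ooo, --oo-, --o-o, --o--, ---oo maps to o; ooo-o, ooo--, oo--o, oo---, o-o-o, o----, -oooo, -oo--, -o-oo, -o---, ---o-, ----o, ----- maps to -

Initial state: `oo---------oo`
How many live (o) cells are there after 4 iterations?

o---------oo-
o--------oo--
o-------oo---
o------oo----
count of o: 3

3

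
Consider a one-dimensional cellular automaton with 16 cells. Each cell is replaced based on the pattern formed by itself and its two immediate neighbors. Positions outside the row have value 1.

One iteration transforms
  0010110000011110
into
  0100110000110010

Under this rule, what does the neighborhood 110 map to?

1

At position 5 the neighborhood is 110; the next row has 1 there.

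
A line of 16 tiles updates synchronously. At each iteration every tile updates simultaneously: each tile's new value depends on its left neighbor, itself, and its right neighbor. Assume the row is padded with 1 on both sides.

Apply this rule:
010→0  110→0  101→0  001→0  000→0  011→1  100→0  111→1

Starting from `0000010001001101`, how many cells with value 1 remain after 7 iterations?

iteration 1: 0000000000001001
iteration 2: 0000000000000001
iteration 3: 0000000000000001  (fixed point — unchanged through iteration 7)
count of 1: 1

1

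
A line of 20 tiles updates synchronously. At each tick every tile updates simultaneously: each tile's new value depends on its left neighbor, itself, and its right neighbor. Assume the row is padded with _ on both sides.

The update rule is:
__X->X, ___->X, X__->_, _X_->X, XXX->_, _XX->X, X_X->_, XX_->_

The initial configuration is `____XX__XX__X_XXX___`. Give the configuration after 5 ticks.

XXXXX__XX__XX_X___XX
X_____XX__XX__X_XXX_
X_XXXXX__XX__XX_X___
X_X_____XX__XX__X_XX
X_X_XXXXX__XX__XX_X_

X_X_XXXXX__XX__XX_X_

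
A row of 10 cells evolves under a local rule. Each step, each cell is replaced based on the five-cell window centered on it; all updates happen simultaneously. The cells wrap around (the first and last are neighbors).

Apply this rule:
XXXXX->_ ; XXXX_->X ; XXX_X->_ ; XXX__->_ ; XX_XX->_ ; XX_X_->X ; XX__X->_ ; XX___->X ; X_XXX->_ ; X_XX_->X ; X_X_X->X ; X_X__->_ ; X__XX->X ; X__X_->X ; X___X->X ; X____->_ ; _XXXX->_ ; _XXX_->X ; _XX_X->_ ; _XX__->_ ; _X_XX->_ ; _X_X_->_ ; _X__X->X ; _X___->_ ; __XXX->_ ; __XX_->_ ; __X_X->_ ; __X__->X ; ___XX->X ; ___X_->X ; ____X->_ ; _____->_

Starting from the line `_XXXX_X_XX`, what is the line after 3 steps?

step 1: ___X_XX_X_
step 2: __X__X_X__
step 3: _XXXX_____

_XXXX_____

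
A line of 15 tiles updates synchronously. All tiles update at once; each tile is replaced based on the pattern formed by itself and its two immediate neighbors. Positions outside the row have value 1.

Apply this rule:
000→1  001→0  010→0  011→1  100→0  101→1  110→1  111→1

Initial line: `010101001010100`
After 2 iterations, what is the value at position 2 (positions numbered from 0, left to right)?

101010000101000
110100110010010
position 2 holds 0

0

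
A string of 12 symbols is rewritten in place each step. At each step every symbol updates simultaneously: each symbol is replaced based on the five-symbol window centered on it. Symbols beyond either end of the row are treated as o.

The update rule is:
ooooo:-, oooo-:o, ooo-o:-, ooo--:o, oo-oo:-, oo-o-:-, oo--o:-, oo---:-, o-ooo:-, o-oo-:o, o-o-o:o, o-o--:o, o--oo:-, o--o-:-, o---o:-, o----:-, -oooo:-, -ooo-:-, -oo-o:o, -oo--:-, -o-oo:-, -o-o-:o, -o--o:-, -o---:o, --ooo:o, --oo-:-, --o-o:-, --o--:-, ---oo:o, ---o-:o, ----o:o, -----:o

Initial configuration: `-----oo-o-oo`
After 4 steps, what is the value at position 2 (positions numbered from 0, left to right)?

--ooo-o-o---
--o---oooo-o
---o-oo-o---
--o--oo-oo-o
position 2 holds o

o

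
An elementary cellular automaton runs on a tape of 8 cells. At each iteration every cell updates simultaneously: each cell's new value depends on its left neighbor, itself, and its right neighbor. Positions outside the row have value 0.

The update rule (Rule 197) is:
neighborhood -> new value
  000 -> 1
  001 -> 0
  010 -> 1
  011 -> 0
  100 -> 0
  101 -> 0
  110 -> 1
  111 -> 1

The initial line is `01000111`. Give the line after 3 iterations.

01010011
01010001
01010101

01010101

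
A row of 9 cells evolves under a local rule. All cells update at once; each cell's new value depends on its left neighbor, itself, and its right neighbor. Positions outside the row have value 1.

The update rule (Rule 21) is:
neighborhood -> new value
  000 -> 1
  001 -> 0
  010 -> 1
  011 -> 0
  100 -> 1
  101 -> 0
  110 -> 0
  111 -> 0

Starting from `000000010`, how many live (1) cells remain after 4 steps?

111111010
000000010  (repeats step 0; period 2)
step 4: 000000010
count of 1: 1

1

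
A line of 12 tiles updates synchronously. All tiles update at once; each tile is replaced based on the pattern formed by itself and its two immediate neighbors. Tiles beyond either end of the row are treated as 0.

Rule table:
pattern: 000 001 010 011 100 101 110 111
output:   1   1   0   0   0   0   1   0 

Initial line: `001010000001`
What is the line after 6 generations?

010100001011

110000111110
010111000010
100001011100
001110000101
110010111000
010100001011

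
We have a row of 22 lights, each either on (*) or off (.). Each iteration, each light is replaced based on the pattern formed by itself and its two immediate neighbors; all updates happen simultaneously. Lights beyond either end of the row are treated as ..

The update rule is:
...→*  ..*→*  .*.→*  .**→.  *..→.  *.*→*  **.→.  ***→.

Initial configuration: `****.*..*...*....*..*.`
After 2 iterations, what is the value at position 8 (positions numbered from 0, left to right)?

....**.**.***.****.**.
****..*..*...*....*...
position 8 holds .

.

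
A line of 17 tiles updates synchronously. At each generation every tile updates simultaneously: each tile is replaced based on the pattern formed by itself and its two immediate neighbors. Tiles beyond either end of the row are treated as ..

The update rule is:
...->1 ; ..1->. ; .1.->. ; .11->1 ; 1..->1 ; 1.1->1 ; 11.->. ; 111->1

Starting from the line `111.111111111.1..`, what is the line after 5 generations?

.1111111.1.11.1.1

11.111111111.1.11
1.111111111.1.11.
.111111111.1.11.1
.11111111.1.11.1.
.1111111.1.11.1.1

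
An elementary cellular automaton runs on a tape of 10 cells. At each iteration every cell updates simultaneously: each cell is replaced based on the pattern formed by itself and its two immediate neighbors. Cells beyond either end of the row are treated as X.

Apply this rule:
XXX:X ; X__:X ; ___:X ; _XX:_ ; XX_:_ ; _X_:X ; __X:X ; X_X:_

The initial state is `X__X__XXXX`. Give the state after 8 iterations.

X___XXXXXX

_XXXXX_XXX
__XXX___XX
XX_X_XXX_X
X__X__X___
_XXXXXXXXX
__XXXXXXXX
XX_XXXXXXX
X___XXXXXX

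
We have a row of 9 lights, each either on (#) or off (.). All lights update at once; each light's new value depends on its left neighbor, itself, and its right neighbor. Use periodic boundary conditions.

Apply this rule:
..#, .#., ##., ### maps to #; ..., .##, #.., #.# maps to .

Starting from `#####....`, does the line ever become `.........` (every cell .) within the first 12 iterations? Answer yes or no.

no

.####...#
..###..##
.#.##.#.#
.#..#.#.#
.#.##.#.#  (repeats iteration 3; period 2)
iteration 12: .#..#.#.#
iteration 12 is .#..#.#.#, still not uniform .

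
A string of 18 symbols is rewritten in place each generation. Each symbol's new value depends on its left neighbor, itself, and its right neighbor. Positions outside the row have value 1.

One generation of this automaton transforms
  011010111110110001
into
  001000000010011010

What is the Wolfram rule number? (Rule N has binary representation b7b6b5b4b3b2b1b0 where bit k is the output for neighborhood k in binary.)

82

position 7: 111 → 0  (bit 7 = 0)
position 2: 110 → 1  (bit 6 = 1)
position 0: 101 → 0  (bit 5 = 0)
position 14: 100 → 1  (bit 4 = 1)
position 1: 011 → 0  (bit 3 = 0)
position 4: 010 → 0  (bit 2 = 0)
position 16: 001 → 1  (bit 1 = 1)
position 15: 000 → 0  (bit 0 = 0)
bits b7..b0 = 01010010 = 82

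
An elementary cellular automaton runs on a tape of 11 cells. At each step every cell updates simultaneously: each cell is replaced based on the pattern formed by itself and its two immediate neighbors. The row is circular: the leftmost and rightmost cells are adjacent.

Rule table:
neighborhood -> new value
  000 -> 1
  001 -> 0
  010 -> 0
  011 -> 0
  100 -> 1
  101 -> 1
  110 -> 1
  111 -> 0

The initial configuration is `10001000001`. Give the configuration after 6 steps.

11100111100
00110000110
10011110011
11000011000
01111001110
00001100011

00001100011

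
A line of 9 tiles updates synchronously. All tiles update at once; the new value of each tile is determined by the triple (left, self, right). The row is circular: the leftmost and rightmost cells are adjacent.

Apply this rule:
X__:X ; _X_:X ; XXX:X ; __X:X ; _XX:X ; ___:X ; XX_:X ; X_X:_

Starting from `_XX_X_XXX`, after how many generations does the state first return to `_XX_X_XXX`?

1

_XX_X_XXX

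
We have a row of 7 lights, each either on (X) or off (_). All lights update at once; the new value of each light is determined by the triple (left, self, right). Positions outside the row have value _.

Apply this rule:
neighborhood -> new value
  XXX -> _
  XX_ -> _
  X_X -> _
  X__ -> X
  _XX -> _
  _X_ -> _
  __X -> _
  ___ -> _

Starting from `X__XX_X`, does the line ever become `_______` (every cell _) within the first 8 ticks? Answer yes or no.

yes

tick 1: _X_____
tick 2: __X____
tick 3: ___X___
tick 4: ____X__
tick 5: _____X_
tick 6: ______X
tick 7: _______
all cells are _ at tick 7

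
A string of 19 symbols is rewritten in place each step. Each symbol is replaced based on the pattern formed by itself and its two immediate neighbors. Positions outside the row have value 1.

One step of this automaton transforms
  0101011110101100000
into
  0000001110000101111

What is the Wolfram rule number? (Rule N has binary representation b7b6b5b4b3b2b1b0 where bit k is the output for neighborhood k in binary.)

195

position 6: 111 → 1  (bit 7 = 1)
position 8: 110 → 1  (bit 6 = 1)
position 0: 101 → 0  (bit 5 = 0)
position 14: 100 → 0  (bit 4 = 0)
position 5: 011 → 0  (bit 3 = 0)
position 1: 010 → 0  (bit 2 = 0)
position 18: 001 → 1  (bit 1 = 1)
position 15: 000 → 1  (bit 0 = 1)
bits b7..b0 = 11000011 = 195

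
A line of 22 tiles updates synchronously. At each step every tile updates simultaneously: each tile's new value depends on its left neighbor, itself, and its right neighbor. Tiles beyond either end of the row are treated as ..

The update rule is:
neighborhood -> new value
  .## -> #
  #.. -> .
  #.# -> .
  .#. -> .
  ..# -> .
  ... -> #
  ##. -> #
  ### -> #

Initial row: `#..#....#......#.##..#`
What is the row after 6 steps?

.....##...####...##...
####.##.#.####.#.##.##
####.##...####...##.##
####.##.#.####.#.##.##  (repeats step 2; period 2)
step 6: ####.##.#.####.#.##.##

####.##.#.####.#.##.##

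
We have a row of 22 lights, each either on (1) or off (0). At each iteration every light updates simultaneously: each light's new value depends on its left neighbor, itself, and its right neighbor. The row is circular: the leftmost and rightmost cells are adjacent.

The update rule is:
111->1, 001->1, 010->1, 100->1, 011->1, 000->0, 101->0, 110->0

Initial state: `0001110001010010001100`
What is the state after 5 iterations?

1011101111110111111001

iteration 1: 0011101011011111011010
iteration 2: 0111001010011110010011
iteration 3: 0110111011111101111110
iteration 4: 1100110011111001111101
iteration 5: 1011101111110111111001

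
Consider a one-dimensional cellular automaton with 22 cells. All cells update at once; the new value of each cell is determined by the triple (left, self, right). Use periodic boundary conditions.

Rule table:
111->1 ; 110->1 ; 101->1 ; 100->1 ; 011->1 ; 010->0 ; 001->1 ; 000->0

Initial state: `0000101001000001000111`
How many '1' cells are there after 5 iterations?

21

1001010110100010101111
1110101111010101011111
1111011111101010111111
1111111111110101111111
1111111111111011111111
count of 1: 21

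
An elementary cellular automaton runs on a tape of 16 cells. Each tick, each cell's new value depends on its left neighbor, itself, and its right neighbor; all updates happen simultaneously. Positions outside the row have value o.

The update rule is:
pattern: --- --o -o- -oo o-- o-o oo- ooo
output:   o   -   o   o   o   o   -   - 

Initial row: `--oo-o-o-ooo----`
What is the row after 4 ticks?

o-o-oooooo--ooo-
-oooo-----o-o--o
oo---oooo-oooo-o
--oo-o---oo---oo

--oo-o---oo---oo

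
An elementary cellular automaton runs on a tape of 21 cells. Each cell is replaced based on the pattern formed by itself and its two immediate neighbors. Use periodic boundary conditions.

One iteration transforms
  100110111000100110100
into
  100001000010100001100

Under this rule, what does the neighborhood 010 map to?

At position 0 the neighborhood is 010; the next row has 1 there.

1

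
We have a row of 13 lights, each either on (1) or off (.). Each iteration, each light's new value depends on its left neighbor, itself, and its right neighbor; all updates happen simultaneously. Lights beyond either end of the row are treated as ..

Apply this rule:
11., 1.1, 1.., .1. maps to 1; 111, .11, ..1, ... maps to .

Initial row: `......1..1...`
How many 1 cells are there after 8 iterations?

iteration 1: ......11.11..
iteration 2: .......11.11.
iteration 3: ........11.11
iteration 4: .........11.1
iteration 5: ..........111
iteration 6: ............1
iteration 7: ............1  (fixed point — unchanged through iteration 8)
count of 1: 1

1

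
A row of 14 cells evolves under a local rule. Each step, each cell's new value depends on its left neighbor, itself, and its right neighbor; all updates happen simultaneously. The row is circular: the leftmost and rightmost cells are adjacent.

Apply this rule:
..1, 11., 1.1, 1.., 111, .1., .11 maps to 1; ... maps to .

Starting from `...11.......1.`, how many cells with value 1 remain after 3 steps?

..1111.....111
1111111...1111
11111111.11111
count of 1: 13

13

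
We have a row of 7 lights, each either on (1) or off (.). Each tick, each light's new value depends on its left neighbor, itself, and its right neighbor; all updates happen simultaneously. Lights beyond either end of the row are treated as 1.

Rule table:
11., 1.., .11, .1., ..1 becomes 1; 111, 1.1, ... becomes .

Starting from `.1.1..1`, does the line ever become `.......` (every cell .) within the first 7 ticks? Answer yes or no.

tick 1: .1.1111
tick 2: .1.1...
tick 3: .1.11.1
tick 4: .1.11.1  (fixed point — unchanged through tick 7)
tick 7 is .1.11.1, still not uniform .

no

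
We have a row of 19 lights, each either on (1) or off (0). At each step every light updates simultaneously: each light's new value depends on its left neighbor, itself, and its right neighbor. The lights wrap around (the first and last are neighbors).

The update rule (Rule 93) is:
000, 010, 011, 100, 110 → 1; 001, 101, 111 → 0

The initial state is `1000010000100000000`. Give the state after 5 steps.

1101011010111101010

step 1: 1111011110111111110
step 2: 1001010010100000010
step 3: 1101011010111111010
step 4: 1101011010100001010
step 5: 1101011010111101010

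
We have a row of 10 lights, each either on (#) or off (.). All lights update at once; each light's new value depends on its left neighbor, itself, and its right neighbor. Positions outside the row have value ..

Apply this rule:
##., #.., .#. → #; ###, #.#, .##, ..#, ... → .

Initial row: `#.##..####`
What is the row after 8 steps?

#..##....#
##..##...#
.##..##..#
..##..##.#
...##..#.#
....##.#.#
.....#.#.#
.....#.#.#

.....#.#.#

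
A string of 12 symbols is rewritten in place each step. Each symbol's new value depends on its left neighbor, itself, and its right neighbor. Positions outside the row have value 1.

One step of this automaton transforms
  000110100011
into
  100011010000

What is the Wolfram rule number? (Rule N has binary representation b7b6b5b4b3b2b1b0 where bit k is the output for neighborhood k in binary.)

position 11: 111 → 0  (bit 7 = 0)
position 4: 110 → 1  (bit 6 = 1)
position 5: 101 → 1  (bit 5 = 1)
position 0: 100 → 1  (bit 4 = 1)
position 3: 011 → 0  (bit 3 = 0)
position 6: 010 → 0  (bit 2 = 0)
position 2: 001 → 0  (bit 1 = 0)
position 1: 000 → 0  (bit 0 = 0)
bits b7..b0 = 01110000 = 112

112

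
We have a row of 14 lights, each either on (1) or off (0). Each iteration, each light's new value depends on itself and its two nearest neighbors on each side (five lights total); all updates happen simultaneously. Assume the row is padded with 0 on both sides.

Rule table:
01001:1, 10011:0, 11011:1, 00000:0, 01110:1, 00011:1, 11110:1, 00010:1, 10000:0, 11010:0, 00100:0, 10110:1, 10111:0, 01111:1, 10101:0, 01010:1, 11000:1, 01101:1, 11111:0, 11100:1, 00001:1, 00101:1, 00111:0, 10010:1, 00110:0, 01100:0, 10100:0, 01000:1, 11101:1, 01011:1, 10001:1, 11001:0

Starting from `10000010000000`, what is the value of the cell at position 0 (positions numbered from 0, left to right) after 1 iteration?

01001101000000
position 0 holds 0

0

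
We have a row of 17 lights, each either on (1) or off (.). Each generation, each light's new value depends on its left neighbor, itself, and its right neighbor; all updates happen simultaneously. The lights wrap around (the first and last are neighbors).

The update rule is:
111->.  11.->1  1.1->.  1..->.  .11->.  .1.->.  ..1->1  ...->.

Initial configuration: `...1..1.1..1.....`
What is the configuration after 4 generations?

..1....1........1

..1..1....1......
.1..1....1.......
1..1....1........
..1....1........1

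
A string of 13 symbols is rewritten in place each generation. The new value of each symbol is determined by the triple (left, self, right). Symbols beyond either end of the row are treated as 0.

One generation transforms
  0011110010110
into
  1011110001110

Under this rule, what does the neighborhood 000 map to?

At position 0 the neighborhood is 000; the next row has 1 there.

1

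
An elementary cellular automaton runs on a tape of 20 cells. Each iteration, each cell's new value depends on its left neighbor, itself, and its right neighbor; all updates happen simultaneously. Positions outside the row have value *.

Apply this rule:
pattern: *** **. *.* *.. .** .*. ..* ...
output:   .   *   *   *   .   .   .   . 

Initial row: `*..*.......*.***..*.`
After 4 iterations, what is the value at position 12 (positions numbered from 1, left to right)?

.

**..*.......*..**..*
.**..*.......*..**..
*.**..*.......*..**.
**.**..*.......*..**
position 12 holds .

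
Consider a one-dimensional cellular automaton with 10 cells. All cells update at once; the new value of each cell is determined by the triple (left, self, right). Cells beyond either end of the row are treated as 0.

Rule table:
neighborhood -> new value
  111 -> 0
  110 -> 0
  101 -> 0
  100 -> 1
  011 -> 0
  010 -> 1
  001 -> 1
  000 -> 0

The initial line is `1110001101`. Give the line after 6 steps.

0011100000

0001010001
0011011011
0100000000
1110000000
0001000000
0011100000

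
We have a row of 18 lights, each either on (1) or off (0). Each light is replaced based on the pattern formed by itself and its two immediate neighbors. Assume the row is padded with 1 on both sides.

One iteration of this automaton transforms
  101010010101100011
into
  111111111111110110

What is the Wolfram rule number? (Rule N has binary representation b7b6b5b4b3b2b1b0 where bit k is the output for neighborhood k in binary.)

position 17: 111 → 0  (bit 7 = 0)
position 0: 110 → 1  (bit 6 = 1)
position 1: 101 → 1  (bit 5 = 1)
position 5: 100 → 1  (bit 4 = 1)
position 11: 011 → 1  (bit 3 = 1)
position 2: 010 → 1  (bit 2 = 1)
position 6: 001 → 1  (bit 1 = 1)
position 14: 000 → 0  (bit 0 = 0)
bits b7..b0 = 01111110 = 126

126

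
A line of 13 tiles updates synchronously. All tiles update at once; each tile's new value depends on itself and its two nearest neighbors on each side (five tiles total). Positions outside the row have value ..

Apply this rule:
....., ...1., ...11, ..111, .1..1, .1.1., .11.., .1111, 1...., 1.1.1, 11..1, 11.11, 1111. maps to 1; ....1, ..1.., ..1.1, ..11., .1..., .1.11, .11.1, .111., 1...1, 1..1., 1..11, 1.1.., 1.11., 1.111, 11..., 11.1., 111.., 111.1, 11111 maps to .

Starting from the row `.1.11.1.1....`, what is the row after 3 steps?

step 1: 1.....11..111
step 2: ..11.1.11.1..
step 3: .1...1......1

.1...1......1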